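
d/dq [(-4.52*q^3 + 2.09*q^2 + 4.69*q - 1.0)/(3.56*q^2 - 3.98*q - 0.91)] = (-16.0912*q^4 + 35.9792*q^3 - 12.675*q^2 + 3.3162*q - 8.2479)/(12.6736*q^4 - 28.3376*q^3 + 9.3612*q^2 + 7.2436*q + 0.8281)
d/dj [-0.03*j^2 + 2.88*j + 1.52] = 2.88 - 0.06*j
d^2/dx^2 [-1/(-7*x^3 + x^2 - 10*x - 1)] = 2*((1 - 21*x)*(7*x^3 - x^2 + 10*x + 1) + (21*x^2 - 2*x + 10)^2)/(7*x^3 - x^2 + 10*x + 1)^3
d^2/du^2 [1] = 0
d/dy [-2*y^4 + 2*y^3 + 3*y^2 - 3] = 2*y*(-4*y^2 + 3*y + 3)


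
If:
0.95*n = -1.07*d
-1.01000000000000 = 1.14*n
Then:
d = 0.79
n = -0.89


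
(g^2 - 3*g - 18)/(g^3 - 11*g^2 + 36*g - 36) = (g + 3)/(g^2 - 5*g + 6)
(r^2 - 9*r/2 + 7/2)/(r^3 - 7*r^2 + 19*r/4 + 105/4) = 2*(r - 1)/(2*r^2 - 7*r - 15)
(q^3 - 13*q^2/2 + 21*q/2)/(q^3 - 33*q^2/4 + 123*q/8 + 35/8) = 4*q*(q - 3)/(4*q^2 - 19*q - 5)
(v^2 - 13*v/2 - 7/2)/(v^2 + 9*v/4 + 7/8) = 4*(v - 7)/(4*v + 7)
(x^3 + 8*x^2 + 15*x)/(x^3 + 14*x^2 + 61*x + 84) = x*(x + 5)/(x^2 + 11*x + 28)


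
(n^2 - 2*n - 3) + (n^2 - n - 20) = 2*n^2 - 3*n - 23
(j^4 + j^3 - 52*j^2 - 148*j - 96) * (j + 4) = j^5 + 5*j^4 - 48*j^3 - 356*j^2 - 688*j - 384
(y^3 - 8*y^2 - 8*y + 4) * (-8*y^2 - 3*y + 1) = -8*y^5 + 61*y^4 + 89*y^3 - 16*y^2 - 20*y + 4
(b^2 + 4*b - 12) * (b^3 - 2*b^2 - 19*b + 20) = b^5 + 2*b^4 - 39*b^3 - 32*b^2 + 308*b - 240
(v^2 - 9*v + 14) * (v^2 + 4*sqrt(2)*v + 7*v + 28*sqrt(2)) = v^4 - 2*v^3 + 4*sqrt(2)*v^3 - 49*v^2 - 8*sqrt(2)*v^2 - 196*sqrt(2)*v + 98*v + 392*sqrt(2)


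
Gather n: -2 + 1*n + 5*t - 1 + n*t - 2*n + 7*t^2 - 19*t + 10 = n*(t - 1) + 7*t^2 - 14*t + 7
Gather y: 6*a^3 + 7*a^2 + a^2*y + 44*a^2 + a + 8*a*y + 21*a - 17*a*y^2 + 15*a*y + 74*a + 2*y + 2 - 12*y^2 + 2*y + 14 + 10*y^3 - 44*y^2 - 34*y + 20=6*a^3 + 51*a^2 + 96*a + 10*y^3 + y^2*(-17*a - 56) + y*(a^2 + 23*a - 30) + 36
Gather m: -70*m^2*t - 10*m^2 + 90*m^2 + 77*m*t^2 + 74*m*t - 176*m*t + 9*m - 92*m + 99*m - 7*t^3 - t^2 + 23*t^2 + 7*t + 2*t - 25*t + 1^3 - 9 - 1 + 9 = m^2*(80 - 70*t) + m*(77*t^2 - 102*t + 16) - 7*t^3 + 22*t^2 - 16*t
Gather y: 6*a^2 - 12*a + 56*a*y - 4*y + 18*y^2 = 6*a^2 - 12*a + 18*y^2 + y*(56*a - 4)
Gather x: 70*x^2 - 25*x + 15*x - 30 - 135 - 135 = 70*x^2 - 10*x - 300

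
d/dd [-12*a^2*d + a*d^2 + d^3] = -12*a^2 + 2*a*d + 3*d^2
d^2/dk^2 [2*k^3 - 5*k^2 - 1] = 12*k - 10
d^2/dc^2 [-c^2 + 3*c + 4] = -2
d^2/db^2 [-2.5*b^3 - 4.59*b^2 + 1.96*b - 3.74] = -15.0*b - 9.18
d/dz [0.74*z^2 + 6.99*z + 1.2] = 1.48*z + 6.99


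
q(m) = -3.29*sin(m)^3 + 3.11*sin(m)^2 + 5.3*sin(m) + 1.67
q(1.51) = 6.79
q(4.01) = 0.90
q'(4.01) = 3.36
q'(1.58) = -0.02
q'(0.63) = 4.48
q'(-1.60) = 0.31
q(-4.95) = 6.74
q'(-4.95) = 0.48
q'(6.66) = 5.81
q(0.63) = 5.20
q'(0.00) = 5.30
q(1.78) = 6.75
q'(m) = -9.87*sin(m)^2*cos(m) + 6.22*sin(m)*cos(m) + 5.3*cos(m)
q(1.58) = 6.79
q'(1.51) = 0.10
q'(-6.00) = 6.02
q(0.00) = 1.67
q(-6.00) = 3.32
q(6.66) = 3.88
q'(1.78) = -0.40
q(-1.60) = 2.77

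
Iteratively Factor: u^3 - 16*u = (u - 4)*(u^2 + 4*u) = (u - 4)*(u + 4)*(u)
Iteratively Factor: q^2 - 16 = (q - 4)*(q + 4)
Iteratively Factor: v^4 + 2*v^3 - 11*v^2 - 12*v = (v)*(v^3 + 2*v^2 - 11*v - 12) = v*(v + 1)*(v^2 + v - 12) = v*(v + 1)*(v + 4)*(v - 3)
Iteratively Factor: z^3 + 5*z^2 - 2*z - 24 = (z + 3)*(z^2 + 2*z - 8) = (z - 2)*(z + 3)*(z + 4)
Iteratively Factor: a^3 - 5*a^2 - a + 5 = (a - 1)*(a^2 - 4*a - 5) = (a - 1)*(a + 1)*(a - 5)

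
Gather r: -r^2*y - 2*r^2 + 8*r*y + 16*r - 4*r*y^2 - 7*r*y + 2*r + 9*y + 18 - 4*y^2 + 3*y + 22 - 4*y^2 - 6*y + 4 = r^2*(-y - 2) + r*(-4*y^2 + y + 18) - 8*y^2 + 6*y + 44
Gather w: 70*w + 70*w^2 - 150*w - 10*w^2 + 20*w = 60*w^2 - 60*w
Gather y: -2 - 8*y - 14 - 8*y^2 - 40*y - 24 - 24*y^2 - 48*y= -32*y^2 - 96*y - 40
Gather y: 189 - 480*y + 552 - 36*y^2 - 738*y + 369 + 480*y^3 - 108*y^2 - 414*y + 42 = 480*y^3 - 144*y^2 - 1632*y + 1152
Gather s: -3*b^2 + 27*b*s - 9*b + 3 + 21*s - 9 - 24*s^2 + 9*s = -3*b^2 - 9*b - 24*s^2 + s*(27*b + 30) - 6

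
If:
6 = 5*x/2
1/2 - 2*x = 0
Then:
No Solution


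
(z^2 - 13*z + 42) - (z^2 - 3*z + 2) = 40 - 10*z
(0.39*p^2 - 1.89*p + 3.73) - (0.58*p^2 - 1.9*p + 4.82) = -0.19*p^2 + 0.01*p - 1.09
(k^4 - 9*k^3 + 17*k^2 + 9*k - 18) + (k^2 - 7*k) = k^4 - 9*k^3 + 18*k^2 + 2*k - 18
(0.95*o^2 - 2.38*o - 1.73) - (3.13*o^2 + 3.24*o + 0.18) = -2.18*o^2 - 5.62*o - 1.91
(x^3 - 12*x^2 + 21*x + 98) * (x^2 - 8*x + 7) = x^5 - 20*x^4 + 124*x^3 - 154*x^2 - 637*x + 686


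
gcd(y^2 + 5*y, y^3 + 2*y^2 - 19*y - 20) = y + 5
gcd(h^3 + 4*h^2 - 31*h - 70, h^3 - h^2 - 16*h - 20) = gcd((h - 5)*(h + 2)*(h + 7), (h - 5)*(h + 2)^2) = h^2 - 3*h - 10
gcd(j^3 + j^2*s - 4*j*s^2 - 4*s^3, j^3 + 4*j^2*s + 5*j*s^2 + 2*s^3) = j^2 + 3*j*s + 2*s^2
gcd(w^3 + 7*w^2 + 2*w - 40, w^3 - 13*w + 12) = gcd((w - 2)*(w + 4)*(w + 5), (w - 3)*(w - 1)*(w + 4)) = w + 4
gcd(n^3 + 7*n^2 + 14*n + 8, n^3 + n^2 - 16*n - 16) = n^2 + 5*n + 4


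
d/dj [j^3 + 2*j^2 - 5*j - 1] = 3*j^2 + 4*j - 5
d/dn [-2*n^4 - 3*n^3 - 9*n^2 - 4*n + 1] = -8*n^3 - 9*n^2 - 18*n - 4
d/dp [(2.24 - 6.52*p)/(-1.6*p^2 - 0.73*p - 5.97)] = (-10.432*p^2 + 7.168*p + 40.5596)/(2.56*p^4 + 2.336*p^3 + 19.6369*p^2 + 8.7162*p + 35.6409)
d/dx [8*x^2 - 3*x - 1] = 16*x - 3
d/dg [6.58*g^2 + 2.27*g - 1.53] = 13.16*g + 2.27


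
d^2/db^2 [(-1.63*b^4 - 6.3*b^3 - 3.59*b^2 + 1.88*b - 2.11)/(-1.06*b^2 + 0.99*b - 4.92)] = (3.662936*b^6 - 10.263132*b^5 + 60.590034*b^4 - 177.082768*b^3 + 191.250312*b^2 + 960.543972*b + 137.615622)/(1.191016*b^6 - 3.337092*b^5 + 19.701054*b^4 - 31.948587*b^3 + 91.442628*b^2 - 71.893008*b + 119.095488)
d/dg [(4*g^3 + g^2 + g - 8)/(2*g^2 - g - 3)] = (8*g^4 - 8*g^3 - 39*g^2 + 26*g - 11)/(4*g^4 - 4*g^3 - 11*g^2 + 6*g + 9)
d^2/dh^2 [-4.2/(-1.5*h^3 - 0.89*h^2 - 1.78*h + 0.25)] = (-(37.8*h + 7.476)*(1.5*h^3 + 0.89*h^2 + 1.78*h - 0.25) + 4.2*(4.5*h^2 + 1.78*h + 1.78)*(9.0*h^2 + 3.56*h + 3.56))/(1.5*h^3 + 0.89*h^2 + 1.78*h - 0.25)^3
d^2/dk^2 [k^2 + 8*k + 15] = 2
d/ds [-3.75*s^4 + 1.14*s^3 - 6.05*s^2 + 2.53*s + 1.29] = -15.0*s^3 + 3.42*s^2 - 12.1*s + 2.53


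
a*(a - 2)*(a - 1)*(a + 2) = a^4 - a^3 - 4*a^2 + 4*a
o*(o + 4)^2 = o^3 + 8*o^2 + 16*o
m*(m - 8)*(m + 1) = m^3 - 7*m^2 - 8*m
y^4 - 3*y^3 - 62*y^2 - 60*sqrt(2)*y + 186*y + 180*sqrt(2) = (y - 3)*(y - 6*sqrt(2))*(y + sqrt(2))*(y + 5*sqrt(2))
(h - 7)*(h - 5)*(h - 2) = h^3 - 14*h^2 + 59*h - 70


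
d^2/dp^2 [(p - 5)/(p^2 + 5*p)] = 2*(-3*p^2*(p + 5) + (p - 5)*(2*p + 5)^2)/(p^3*(p + 5)^3)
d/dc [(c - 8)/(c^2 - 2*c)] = (-c^2 + 16*c - 16)/(c^2*(c^2 - 4*c + 4))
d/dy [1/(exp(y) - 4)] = -exp(y)/(exp(y) - 4)^2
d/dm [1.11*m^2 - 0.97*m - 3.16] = 2.22*m - 0.97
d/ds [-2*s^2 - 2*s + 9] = -4*s - 2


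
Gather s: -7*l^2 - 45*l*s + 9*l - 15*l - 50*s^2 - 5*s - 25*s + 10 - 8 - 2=-7*l^2 - 6*l - 50*s^2 + s*(-45*l - 30)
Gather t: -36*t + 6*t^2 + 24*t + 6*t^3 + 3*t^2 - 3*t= 6*t^3 + 9*t^2 - 15*t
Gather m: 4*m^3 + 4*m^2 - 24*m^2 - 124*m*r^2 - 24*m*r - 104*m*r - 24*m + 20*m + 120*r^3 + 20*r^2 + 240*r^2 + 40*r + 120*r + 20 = 4*m^3 - 20*m^2 + m*(-124*r^2 - 128*r - 4) + 120*r^3 + 260*r^2 + 160*r + 20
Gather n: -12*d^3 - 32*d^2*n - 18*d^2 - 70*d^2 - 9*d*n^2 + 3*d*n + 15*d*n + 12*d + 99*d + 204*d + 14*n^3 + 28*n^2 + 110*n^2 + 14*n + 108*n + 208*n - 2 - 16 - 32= -12*d^3 - 88*d^2 + 315*d + 14*n^3 + n^2*(138 - 9*d) + n*(-32*d^2 + 18*d + 330) - 50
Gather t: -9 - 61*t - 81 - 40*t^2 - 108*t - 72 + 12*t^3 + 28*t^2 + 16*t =12*t^3 - 12*t^2 - 153*t - 162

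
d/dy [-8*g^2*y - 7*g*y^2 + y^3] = -8*g^2 - 14*g*y + 3*y^2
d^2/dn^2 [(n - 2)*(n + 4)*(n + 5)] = 6*n + 14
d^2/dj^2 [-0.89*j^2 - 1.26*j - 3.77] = -1.78000000000000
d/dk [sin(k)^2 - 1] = sin(2*k)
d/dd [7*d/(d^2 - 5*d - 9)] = 7*(-d^2 - 9)/(d^4 - 10*d^3 + 7*d^2 + 90*d + 81)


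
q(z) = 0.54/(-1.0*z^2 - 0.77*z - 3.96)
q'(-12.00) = -0.00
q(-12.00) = -0.00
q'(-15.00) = -0.00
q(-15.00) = -0.00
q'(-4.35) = -0.01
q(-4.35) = -0.03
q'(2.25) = 0.02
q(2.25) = -0.05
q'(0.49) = 0.05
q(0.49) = -0.12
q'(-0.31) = 0.01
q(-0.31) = -0.14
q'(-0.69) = -0.02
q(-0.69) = -0.14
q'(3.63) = 0.01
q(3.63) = -0.03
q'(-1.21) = -0.04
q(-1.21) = -0.12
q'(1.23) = 0.04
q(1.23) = -0.08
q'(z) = 0.54*(2.0*z + 0.77)/(-1.0*z^2 - 0.77*z - 3.96)^2 = (1.08*z + 0.4158)/(1.0*z^2 + 0.77*z + 3.96)^2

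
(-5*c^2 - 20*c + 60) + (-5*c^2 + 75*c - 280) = -10*c^2 + 55*c - 220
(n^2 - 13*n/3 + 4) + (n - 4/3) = n^2 - 10*n/3 + 8/3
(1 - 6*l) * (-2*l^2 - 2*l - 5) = 12*l^3 + 10*l^2 + 28*l - 5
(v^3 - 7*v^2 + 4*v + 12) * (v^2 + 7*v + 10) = v^5 - 35*v^3 - 30*v^2 + 124*v + 120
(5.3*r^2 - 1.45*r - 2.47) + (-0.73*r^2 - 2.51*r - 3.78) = 4.57*r^2 - 3.96*r - 6.25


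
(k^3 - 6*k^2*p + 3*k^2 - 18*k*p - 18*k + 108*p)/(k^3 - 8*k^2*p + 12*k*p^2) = (-k^2 - 3*k + 18)/(k*(-k + 2*p))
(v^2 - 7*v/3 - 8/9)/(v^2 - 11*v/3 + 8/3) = (v + 1/3)/(v - 1)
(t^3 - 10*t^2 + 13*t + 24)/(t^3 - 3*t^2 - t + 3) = (t - 8)/(t - 1)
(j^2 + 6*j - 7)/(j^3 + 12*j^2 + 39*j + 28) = (j - 1)/(j^2 + 5*j + 4)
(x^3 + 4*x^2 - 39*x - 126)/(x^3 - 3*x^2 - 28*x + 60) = (x^2 + 10*x + 21)/(x^2 + 3*x - 10)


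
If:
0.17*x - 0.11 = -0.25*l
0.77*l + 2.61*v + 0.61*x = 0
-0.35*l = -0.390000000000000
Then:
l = 1.11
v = -0.10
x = -0.99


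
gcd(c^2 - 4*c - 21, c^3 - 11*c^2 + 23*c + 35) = c - 7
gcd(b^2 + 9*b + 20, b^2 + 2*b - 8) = b + 4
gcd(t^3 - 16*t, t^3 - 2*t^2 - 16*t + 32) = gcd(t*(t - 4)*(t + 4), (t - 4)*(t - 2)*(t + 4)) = t^2 - 16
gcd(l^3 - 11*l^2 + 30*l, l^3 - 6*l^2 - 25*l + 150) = l^2 - 11*l + 30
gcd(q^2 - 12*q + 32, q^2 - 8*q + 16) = q - 4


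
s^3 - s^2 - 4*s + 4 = (s - 2)*(s - 1)*(s + 2)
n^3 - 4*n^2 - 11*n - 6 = (n - 6)*(n + 1)^2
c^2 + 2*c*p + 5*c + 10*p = (c + 5)*(c + 2*p)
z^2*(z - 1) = z^3 - z^2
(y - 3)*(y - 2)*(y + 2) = y^3 - 3*y^2 - 4*y + 12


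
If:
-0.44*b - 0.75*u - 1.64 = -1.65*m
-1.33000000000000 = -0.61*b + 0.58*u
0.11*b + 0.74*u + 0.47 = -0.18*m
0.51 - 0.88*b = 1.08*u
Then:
No Solution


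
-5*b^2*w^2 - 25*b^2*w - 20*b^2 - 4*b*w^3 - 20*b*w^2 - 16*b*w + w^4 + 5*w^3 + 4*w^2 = (-5*b + w)*(b + w)*(w + 1)*(w + 4)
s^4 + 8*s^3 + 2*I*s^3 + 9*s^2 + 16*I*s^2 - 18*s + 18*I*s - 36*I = (s - 1)*(s + 3)*(s + 6)*(s + 2*I)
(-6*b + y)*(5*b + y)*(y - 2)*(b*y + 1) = -30*b^3*y^2 + 60*b^3*y - b^2*y^3 + 2*b^2*y^2 - 30*b^2*y + 60*b^2 + b*y^4 - 2*b*y^3 - b*y^2 + 2*b*y + y^3 - 2*y^2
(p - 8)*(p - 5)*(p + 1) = p^3 - 12*p^2 + 27*p + 40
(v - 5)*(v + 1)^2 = v^3 - 3*v^2 - 9*v - 5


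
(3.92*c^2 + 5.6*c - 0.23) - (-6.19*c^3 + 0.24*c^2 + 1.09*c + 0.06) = 6.19*c^3 + 3.68*c^2 + 4.51*c - 0.29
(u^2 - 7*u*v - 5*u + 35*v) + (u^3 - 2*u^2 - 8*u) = u^3 - u^2 - 7*u*v - 13*u + 35*v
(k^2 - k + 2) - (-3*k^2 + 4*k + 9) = 4*k^2 - 5*k - 7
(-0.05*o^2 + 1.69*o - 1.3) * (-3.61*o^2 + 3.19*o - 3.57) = 0.1805*o^4 - 6.2604*o^3 + 10.2626*o^2 - 10.1803*o + 4.641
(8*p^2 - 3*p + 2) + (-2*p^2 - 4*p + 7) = 6*p^2 - 7*p + 9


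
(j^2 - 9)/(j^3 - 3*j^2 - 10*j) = (9 - j^2)/(j*(-j^2 + 3*j + 10))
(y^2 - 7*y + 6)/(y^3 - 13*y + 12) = (y - 6)/(y^2 + y - 12)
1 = 1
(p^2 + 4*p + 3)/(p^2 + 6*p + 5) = (p + 3)/(p + 5)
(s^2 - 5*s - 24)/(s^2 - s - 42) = (-s^2 + 5*s + 24)/(-s^2 + s + 42)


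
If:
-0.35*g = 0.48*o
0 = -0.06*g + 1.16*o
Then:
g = 0.00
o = 0.00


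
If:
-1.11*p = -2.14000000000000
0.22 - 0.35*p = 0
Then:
No Solution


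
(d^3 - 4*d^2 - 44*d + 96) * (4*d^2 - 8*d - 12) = 4*d^5 - 24*d^4 - 156*d^3 + 784*d^2 - 240*d - 1152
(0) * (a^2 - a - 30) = 0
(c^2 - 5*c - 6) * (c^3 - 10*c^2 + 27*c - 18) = c^5 - 15*c^4 + 71*c^3 - 93*c^2 - 72*c + 108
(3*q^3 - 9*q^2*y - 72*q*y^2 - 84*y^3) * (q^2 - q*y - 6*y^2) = 3*q^5 - 12*q^4*y - 81*q^3*y^2 + 42*q^2*y^3 + 516*q*y^4 + 504*y^5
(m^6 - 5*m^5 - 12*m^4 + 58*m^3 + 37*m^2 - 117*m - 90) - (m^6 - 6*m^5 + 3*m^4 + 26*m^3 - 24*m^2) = m^5 - 15*m^4 + 32*m^3 + 61*m^2 - 117*m - 90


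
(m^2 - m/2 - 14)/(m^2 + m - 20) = (m + 7/2)/(m + 5)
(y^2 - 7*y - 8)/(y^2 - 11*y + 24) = (y + 1)/(y - 3)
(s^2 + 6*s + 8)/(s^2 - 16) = (s + 2)/(s - 4)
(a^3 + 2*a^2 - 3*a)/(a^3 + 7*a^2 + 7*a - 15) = a/(a + 5)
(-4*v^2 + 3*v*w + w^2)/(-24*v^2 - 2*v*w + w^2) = (v - w)/(6*v - w)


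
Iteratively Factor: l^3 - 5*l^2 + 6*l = (l - 2)*(l^2 - 3*l) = (l - 3)*(l - 2)*(l)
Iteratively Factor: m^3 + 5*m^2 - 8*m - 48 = (m - 3)*(m^2 + 8*m + 16) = (m - 3)*(m + 4)*(m + 4)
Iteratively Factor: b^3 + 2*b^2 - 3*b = (b - 1)*(b^2 + 3*b) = (b - 1)*(b + 3)*(b)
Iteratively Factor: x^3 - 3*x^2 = (x)*(x^2 - 3*x) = x*(x - 3)*(x)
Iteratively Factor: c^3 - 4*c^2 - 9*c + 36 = (c - 4)*(c^2 - 9) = (c - 4)*(c - 3)*(c + 3)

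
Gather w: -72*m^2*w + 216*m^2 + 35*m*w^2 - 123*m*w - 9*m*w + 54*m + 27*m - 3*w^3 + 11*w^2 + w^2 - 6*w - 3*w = 216*m^2 + 81*m - 3*w^3 + w^2*(35*m + 12) + w*(-72*m^2 - 132*m - 9)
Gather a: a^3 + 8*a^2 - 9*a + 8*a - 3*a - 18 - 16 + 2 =a^3 + 8*a^2 - 4*a - 32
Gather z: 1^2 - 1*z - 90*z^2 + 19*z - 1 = -90*z^2 + 18*z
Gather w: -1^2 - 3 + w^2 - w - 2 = w^2 - w - 6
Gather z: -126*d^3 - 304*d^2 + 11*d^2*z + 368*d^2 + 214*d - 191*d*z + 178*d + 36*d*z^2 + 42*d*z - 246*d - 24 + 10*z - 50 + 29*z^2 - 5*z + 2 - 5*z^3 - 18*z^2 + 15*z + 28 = -126*d^3 + 64*d^2 + 146*d - 5*z^3 + z^2*(36*d + 11) + z*(11*d^2 - 149*d + 20) - 44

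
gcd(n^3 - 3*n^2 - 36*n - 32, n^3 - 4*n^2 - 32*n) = n^2 - 4*n - 32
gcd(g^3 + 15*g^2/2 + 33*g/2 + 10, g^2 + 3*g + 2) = g + 1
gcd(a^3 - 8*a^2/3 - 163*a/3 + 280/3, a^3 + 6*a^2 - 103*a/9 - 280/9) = a + 7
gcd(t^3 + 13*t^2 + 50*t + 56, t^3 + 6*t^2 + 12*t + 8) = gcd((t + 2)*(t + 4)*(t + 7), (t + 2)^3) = t + 2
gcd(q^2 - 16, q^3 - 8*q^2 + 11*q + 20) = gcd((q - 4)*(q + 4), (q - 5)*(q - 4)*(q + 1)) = q - 4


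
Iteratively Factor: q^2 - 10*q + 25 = (q - 5)*(q - 5)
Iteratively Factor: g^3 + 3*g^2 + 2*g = (g + 2)*(g^2 + g) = (g + 1)*(g + 2)*(g)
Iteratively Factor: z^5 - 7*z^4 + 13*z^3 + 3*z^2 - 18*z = (z - 3)*(z^4 - 4*z^3 + z^2 + 6*z) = (z - 3)*(z - 2)*(z^3 - 2*z^2 - 3*z) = (z - 3)^2*(z - 2)*(z^2 + z) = z*(z - 3)^2*(z - 2)*(z + 1)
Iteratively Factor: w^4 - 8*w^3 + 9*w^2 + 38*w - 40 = (w - 4)*(w^3 - 4*w^2 - 7*w + 10) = (w - 4)*(w + 2)*(w^2 - 6*w + 5) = (w - 4)*(w - 1)*(w + 2)*(w - 5)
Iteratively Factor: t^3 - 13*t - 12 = (t + 1)*(t^2 - t - 12) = (t - 4)*(t + 1)*(t + 3)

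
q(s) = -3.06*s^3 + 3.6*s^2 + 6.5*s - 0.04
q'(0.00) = 6.50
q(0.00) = -0.04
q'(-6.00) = -367.18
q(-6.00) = 751.52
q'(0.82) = 6.23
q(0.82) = 6.02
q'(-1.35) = -19.95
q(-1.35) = 5.27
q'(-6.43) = -419.34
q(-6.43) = 920.50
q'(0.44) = 7.89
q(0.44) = 3.26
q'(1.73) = -8.52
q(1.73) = 6.14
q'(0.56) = 7.65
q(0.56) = 4.19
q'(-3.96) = -165.97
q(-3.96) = 220.70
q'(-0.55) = -0.24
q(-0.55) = -2.02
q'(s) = -9.18*s^2 + 7.2*s + 6.5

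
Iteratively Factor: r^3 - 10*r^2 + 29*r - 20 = (r - 1)*(r^2 - 9*r + 20) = (r - 4)*(r - 1)*(r - 5)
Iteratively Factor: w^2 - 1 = (w - 1)*(w + 1)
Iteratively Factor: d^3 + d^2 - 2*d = (d)*(d^2 + d - 2) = d*(d - 1)*(d + 2)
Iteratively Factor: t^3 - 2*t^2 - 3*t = (t + 1)*(t^2 - 3*t) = (t - 3)*(t + 1)*(t)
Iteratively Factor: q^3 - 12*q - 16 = (q + 2)*(q^2 - 2*q - 8) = (q + 2)^2*(q - 4)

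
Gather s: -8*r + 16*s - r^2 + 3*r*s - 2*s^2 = -r^2 - 8*r - 2*s^2 + s*(3*r + 16)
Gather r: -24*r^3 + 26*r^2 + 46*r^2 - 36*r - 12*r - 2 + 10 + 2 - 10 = -24*r^3 + 72*r^2 - 48*r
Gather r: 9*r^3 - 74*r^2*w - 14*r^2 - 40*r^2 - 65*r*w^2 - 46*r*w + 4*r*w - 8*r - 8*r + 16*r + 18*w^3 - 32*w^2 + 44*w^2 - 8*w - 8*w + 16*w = 9*r^3 + r^2*(-74*w - 54) + r*(-65*w^2 - 42*w) + 18*w^3 + 12*w^2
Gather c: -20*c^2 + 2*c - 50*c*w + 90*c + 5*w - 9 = -20*c^2 + c*(92 - 50*w) + 5*w - 9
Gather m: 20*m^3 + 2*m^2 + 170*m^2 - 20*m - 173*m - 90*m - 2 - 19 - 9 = 20*m^3 + 172*m^2 - 283*m - 30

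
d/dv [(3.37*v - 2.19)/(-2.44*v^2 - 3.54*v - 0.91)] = (8.2228*v^2 - 10.6872*v - 10.8193)/(5.9536*v^4 + 17.2752*v^3 + 16.9724*v^2 + 6.4428*v + 0.8281)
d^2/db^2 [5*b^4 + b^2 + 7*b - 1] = 60*b^2 + 2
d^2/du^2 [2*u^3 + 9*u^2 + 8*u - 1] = 12*u + 18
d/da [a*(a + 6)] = 2*a + 6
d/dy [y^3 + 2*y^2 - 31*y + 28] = 3*y^2 + 4*y - 31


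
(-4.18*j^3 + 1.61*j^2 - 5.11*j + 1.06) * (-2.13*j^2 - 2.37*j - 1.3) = 8.9034*j^5 + 6.4773*j^4 + 12.5026*j^3 + 7.7599*j^2 + 4.1308*j - 1.378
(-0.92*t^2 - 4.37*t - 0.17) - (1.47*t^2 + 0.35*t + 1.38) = -2.39*t^2 - 4.72*t - 1.55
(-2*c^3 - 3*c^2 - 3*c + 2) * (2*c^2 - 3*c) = -4*c^5 + 3*c^3 + 13*c^2 - 6*c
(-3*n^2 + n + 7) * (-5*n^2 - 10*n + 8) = 15*n^4 + 25*n^3 - 69*n^2 - 62*n + 56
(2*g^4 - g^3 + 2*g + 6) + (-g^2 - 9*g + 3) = 2*g^4 - g^3 - g^2 - 7*g + 9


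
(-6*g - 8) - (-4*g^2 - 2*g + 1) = 4*g^2 - 4*g - 9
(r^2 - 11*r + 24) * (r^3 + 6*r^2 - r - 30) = r^5 - 5*r^4 - 43*r^3 + 125*r^2 + 306*r - 720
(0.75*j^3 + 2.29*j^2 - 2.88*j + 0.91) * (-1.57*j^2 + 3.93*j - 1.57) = -1.1775*j^5 - 0.6478*j^4 + 12.3438*j^3 - 16.3424*j^2 + 8.0979*j - 1.4287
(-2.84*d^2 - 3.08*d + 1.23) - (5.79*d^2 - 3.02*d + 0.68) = -8.63*d^2 - 0.0600000000000001*d + 0.55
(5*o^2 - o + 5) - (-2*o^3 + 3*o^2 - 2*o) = 2*o^3 + 2*o^2 + o + 5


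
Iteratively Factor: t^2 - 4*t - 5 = (t + 1)*(t - 5)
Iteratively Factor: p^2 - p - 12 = (p - 4)*(p + 3)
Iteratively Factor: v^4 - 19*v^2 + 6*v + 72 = (v + 4)*(v^3 - 4*v^2 - 3*v + 18) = (v + 2)*(v + 4)*(v^2 - 6*v + 9) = (v - 3)*(v + 2)*(v + 4)*(v - 3)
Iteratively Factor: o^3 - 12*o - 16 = (o - 4)*(o^2 + 4*o + 4) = (o - 4)*(o + 2)*(o + 2)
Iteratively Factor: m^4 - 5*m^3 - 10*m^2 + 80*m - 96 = (m + 4)*(m^3 - 9*m^2 + 26*m - 24) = (m - 3)*(m + 4)*(m^2 - 6*m + 8) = (m - 3)*(m - 2)*(m + 4)*(m - 4)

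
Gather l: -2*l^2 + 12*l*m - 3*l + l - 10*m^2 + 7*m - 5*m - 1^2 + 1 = -2*l^2 + l*(12*m - 2) - 10*m^2 + 2*m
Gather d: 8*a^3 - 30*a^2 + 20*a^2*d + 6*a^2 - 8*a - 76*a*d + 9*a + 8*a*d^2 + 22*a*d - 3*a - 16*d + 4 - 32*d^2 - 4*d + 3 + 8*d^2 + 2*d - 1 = 8*a^3 - 24*a^2 - 2*a + d^2*(8*a - 24) + d*(20*a^2 - 54*a - 18) + 6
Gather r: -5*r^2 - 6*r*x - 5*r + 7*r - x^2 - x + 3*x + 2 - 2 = -5*r^2 + r*(2 - 6*x) - x^2 + 2*x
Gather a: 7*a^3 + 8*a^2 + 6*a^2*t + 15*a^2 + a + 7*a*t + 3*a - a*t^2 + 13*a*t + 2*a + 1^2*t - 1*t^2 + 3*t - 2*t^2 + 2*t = 7*a^3 + a^2*(6*t + 23) + a*(-t^2 + 20*t + 6) - 3*t^2 + 6*t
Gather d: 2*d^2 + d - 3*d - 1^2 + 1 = 2*d^2 - 2*d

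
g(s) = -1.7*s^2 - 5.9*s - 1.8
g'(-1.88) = 0.49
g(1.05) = -9.87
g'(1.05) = -9.47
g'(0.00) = -5.90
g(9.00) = -192.60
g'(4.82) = -22.29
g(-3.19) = -0.28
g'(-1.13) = -2.06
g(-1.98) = 3.22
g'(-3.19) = 4.95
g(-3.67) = -3.04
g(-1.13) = 2.70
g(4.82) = -69.73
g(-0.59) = 1.09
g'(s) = -3.4*s - 5.9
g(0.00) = -1.80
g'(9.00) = -36.50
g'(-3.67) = 6.58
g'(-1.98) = 0.83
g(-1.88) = 3.28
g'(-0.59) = -3.89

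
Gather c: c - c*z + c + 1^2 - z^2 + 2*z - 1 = c*(2 - z) - z^2 + 2*z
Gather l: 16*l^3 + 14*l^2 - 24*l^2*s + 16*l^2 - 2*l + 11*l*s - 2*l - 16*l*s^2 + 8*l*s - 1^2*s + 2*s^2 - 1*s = 16*l^3 + l^2*(30 - 24*s) + l*(-16*s^2 + 19*s - 4) + 2*s^2 - 2*s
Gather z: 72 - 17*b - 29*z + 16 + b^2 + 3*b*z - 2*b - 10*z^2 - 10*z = b^2 - 19*b - 10*z^2 + z*(3*b - 39) + 88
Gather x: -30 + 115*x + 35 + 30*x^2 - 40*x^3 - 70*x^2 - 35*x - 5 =-40*x^3 - 40*x^2 + 80*x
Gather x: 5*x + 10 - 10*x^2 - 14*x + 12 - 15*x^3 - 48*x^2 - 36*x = -15*x^3 - 58*x^2 - 45*x + 22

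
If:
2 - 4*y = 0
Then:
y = 1/2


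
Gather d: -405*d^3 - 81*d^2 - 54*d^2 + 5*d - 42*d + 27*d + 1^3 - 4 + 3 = -405*d^3 - 135*d^2 - 10*d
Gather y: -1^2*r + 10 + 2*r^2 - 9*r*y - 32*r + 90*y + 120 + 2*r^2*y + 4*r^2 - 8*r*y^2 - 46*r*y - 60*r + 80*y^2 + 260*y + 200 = 6*r^2 - 93*r + y^2*(80 - 8*r) + y*(2*r^2 - 55*r + 350) + 330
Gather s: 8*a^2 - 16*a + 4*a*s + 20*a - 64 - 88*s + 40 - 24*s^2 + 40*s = 8*a^2 + 4*a - 24*s^2 + s*(4*a - 48) - 24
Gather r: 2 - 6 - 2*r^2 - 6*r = -2*r^2 - 6*r - 4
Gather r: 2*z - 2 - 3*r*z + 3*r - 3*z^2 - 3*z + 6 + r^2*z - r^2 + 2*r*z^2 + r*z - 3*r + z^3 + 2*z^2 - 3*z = r^2*(z - 1) + r*(2*z^2 - 2*z) + z^3 - z^2 - 4*z + 4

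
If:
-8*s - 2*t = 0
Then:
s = -t/4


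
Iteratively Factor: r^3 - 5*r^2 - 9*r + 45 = (r - 5)*(r^2 - 9) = (r - 5)*(r + 3)*(r - 3)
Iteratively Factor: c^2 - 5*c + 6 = (c - 3)*(c - 2)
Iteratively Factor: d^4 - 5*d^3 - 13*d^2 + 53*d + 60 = (d - 4)*(d^3 - d^2 - 17*d - 15) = (d - 4)*(d + 3)*(d^2 - 4*d - 5) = (d - 4)*(d + 1)*(d + 3)*(d - 5)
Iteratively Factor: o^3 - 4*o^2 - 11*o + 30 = (o + 3)*(o^2 - 7*o + 10) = (o - 5)*(o + 3)*(o - 2)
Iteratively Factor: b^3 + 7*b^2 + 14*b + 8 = (b + 1)*(b^2 + 6*b + 8) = (b + 1)*(b + 2)*(b + 4)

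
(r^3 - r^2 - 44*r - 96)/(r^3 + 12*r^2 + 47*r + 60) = (r - 8)/(r + 5)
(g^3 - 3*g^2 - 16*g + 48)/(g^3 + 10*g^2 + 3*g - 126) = (g^2 - 16)/(g^2 + 13*g + 42)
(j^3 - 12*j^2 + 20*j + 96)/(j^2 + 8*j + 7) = (j^3 - 12*j^2 + 20*j + 96)/(j^2 + 8*j + 7)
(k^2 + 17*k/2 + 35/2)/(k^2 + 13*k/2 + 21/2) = (k + 5)/(k + 3)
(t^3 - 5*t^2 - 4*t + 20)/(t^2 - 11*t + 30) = (t^2 - 4)/(t - 6)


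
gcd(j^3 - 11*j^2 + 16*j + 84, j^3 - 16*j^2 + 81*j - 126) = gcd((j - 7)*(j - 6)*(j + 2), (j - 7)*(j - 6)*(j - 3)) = j^2 - 13*j + 42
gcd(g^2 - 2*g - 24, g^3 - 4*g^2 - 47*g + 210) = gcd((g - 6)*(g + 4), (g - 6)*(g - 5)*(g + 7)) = g - 6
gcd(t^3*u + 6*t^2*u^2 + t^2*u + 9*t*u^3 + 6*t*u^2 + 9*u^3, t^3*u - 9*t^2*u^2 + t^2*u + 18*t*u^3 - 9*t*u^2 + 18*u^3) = t*u + u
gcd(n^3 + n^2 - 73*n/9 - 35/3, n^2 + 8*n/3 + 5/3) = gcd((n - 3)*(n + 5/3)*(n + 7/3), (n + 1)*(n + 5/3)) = n + 5/3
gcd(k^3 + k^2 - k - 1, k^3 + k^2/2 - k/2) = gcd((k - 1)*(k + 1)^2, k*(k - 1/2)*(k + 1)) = k + 1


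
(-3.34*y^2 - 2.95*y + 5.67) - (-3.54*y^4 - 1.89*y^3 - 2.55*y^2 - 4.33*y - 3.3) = 3.54*y^4 + 1.89*y^3 - 0.79*y^2 + 1.38*y + 8.97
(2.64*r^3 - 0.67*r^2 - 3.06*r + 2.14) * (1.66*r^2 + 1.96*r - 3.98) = 4.3824*r^5 + 4.0622*r^4 - 16.9*r^3 + 0.2214*r^2 + 16.3732*r - 8.5172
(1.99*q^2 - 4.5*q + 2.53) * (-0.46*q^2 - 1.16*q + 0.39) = -0.9154*q^4 - 0.2384*q^3 + 4.8323*q^2 - 4.6898*q + 0.9867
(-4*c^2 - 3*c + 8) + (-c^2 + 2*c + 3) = -5*c^2 - c + 11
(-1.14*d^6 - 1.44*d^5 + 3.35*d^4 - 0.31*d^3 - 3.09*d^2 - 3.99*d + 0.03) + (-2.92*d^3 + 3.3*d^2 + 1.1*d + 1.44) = -1.14*d^6 - 1.44*d^5 + 3.35*d^4 - 3.23*d^3 + 0.21*d^2 - 2.89*d + 1.47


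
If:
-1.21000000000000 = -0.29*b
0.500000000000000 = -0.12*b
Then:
No Solution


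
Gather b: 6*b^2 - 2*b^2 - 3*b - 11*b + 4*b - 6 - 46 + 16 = 4*b^2 - 10*b - 36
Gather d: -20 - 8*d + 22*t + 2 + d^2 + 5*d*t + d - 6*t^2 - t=d^2 + d*(5*t - 7) - 6*t^2 + 21*t - 18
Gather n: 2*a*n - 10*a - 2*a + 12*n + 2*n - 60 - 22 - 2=-12*a + n*(2*a + 14) - 84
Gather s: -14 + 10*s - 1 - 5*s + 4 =5*s - 11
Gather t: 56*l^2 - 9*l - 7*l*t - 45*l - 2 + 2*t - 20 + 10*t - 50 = 56*l^2 - 54*l + t*(12 - 7*l) - 72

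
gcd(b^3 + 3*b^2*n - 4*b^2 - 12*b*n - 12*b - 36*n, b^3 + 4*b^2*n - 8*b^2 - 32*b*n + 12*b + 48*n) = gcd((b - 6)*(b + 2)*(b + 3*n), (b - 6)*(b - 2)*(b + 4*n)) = b - 6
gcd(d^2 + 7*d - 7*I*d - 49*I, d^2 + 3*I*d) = 1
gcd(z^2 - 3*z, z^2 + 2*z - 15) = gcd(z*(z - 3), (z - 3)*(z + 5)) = z - 3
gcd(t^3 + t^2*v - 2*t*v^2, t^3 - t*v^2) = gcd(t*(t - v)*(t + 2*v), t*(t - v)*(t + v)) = t^2 - t*v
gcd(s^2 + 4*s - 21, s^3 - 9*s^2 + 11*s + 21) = s - 3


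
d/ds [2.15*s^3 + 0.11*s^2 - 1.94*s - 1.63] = 6.45*s^2 + 0.22*s - 1.94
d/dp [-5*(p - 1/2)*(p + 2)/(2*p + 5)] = 5*(-4*p^2 - 20*p - 19)/(2*(4*p^2 + 20*p + 25))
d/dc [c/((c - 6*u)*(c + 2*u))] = (-c*(c - 6*u) - c*(c + 2*u) + (c - 6*u)*(c + 2*u))/((c - 6*u)^2*(c + 2*u)^2)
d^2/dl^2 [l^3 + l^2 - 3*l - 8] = 6*l + 2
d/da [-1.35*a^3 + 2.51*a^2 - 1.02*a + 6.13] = -4.05*a^2 + 5.02*a - 1.02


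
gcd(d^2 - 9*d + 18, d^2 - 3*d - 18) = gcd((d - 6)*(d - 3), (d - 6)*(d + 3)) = d - 6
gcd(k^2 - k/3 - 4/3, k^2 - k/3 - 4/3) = k^2 - k/3 - 4/3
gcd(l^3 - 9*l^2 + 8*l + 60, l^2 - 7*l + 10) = l - 5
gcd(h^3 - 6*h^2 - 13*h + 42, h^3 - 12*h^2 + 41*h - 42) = h^2 - 9*h + 14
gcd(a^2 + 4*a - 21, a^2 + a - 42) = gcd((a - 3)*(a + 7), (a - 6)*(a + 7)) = a + 7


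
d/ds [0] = 0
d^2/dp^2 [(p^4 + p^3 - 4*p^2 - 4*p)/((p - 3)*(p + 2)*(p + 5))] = 2*(19*p^3 - 135*p^2 + 585*p - 285)/(p^6 + 6*p^5 - 33*p^4 - 172*p^3 + 495*p^2 + 1350*p - 3375)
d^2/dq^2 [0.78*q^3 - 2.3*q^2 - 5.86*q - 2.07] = 4.68*q - 4.6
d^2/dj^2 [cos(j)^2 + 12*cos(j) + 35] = -12*cos(j) - 2*cos(2*j)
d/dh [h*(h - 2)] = 2*h - 2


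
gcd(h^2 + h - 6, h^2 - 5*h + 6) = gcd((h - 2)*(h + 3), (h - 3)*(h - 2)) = h - 2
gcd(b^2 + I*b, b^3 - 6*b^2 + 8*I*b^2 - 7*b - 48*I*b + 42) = b + I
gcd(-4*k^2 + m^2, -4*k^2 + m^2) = 4*k^2 - m^2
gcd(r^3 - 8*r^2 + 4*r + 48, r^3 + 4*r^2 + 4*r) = r + 2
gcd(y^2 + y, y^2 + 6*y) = y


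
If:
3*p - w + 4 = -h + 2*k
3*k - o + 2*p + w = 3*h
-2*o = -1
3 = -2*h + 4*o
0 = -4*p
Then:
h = -1/2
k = -9/2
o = 1/2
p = 0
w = 25/2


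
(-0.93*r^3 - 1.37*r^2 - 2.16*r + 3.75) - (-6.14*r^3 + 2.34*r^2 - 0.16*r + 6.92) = 5.21*r^3 - 3.71*r^2 - 2.0*r - 3.17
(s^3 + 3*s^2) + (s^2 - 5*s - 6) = s^3 + 4*s^2 - 5*s - 6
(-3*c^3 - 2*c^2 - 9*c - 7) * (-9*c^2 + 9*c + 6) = 27*c^5 - 9*c^4 + 45*c^3 - 30*c^2 - 117*c - 42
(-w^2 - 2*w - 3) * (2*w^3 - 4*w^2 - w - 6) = -2*w^5 + 3*w^3 + 20*w^2 + 15*w + 18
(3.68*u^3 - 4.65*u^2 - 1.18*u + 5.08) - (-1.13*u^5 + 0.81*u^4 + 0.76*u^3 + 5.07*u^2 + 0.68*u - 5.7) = 1.13*u^5 - 0.81*u^4 + 2.92*u^3 - 9.72*u^2 - 1.86*u + 10.78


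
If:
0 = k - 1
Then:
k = 1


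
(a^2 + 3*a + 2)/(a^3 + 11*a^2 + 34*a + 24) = (a + 2)/(a^2 + 10*a + 24)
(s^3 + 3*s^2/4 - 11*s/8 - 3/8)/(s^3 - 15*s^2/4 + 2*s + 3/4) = (s + 3/2)/(s - 3)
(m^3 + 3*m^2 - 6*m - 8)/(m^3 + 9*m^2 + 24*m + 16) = (m - 2)/(m + 4)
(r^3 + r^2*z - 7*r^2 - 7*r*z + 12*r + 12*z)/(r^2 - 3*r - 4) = (r^2 + r*z - 3*r - 3*z)/(r + 1)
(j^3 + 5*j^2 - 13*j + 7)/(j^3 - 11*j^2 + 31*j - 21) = (j^2 + 6*j - 7)/(j^2 - 10*j + 21)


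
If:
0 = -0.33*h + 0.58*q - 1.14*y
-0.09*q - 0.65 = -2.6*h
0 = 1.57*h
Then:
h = 0.00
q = -7.22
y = -3.67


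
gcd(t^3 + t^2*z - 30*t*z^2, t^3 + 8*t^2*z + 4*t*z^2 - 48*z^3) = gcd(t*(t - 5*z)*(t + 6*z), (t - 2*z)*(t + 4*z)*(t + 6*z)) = t + 6*z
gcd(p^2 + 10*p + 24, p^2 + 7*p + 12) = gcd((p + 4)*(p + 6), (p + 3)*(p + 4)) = p + 4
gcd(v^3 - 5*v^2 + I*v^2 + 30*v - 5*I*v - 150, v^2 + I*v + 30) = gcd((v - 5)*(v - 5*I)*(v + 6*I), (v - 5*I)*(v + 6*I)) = v^2 + I*v + 30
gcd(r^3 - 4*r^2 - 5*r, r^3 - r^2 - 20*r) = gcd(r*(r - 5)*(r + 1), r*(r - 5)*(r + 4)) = r^2 - 5*r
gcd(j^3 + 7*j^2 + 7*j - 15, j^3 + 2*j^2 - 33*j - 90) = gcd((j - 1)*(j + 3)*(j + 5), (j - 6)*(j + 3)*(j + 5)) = j^2 + 8*j + 15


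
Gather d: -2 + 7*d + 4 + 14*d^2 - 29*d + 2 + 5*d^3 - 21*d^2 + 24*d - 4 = 5*d^3 - 7*d^2 + 2*d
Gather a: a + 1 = a + 1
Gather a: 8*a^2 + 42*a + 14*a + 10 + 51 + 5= 8*a^2 + 56*a + 66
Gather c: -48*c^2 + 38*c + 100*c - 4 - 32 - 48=-48*c^2 + 138*c - 84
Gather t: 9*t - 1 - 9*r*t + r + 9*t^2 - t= r + 9*t^2 + t*(8 - 9*r) - 1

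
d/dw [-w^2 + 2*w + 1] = 2 - 2*w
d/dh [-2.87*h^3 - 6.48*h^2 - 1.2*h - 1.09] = -8.61*h^2 - 12.96*h - 1.2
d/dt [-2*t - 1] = -2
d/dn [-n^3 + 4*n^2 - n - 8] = -3*n^2 + 8*n - 1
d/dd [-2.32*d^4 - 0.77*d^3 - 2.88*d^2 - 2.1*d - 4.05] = -9.28*d^3 - 2.31*d^2 - 5.76*d - 2.1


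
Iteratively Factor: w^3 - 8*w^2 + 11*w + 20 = (w + 1)*(w^2 - 9*w + 20) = (w - 5)*(w + 1)*(w - 4)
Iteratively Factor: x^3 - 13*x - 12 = (x + 1)*(x^2 - x - 12) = (x - 4)*(x + 1)*(x + 3)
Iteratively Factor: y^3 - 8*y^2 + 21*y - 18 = (y - 3)*(y^2 - 5*y + 6) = (y - 3)^2*(y - 2)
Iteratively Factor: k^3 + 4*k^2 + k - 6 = (k + 2)*(k^2 + 2*k - 3) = (k + 2)*(k + 3)*(k - 1)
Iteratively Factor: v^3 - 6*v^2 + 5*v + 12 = (v - 3)*(v^2 - 3*v - 4) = (v - 3)*(v + 1)*(v - 4)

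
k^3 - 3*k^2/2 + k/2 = k*(k - 1)*(k - 1/2)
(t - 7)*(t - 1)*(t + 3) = t^3 - 5*t^2 - 17*t + 21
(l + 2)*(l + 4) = l^2 + 6*l + 8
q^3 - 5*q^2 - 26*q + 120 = (q - 6)*(q - 4)*(q + 5)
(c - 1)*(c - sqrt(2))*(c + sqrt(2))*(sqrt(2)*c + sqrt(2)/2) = sqrt(2)*c^4 - sqrt(2)*c^3/2 - 5*sqrt(2)*c^2/2 + sqrt(2)*c + sqrt(2)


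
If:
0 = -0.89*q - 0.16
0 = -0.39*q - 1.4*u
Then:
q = -0.18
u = 0.05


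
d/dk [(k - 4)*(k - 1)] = 2*k - 5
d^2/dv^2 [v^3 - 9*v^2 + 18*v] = 6*v - 18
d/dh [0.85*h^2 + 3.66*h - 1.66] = 1.7*h + 3.66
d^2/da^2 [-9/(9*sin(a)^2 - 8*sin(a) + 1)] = 18*(162*sin(a)^4 - 108*sin(a)^3 - 229*sin(a)^2 + 220*sin(a) - 55)/(9*sin(a)^2 - 8*sin(a) + 1)^3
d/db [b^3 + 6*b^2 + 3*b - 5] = 3*b^2 + 12*b + 3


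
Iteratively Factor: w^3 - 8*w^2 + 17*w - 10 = (w - 1)*(w^2 - 7*w + 10) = (w - 2)*(w - 1)*(w - 5)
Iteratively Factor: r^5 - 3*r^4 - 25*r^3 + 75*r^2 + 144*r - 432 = (r - 4)*(r^4 + r^3 - 21*r^2 - 9*r + 108) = (r - 4)*(r - 3)*(r^3 + 4*r^2 - 9*r - 36) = (r - 4)*(r - 3)*(r + 3)*(r^2 + r - 12) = (r - 4)*(r - 3)^2*(r + 3)*(r + 4)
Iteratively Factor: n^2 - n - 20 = (n - 5)*(n + 4)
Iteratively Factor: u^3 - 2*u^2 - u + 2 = (u - 1)*(u^2 - u - 2) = (u - 1)*(u + 1)*(u - 2)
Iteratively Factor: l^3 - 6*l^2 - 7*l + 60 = (l + 3)*(l^2 - 9*l + 20) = (l - 5)*(l + 3)*(l - 4)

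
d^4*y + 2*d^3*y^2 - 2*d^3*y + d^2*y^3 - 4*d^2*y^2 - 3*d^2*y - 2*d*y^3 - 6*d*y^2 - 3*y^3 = (d - 3)*(d + y)^2*(d*y + y)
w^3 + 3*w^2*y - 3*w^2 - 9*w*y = w*(w - 3)*(w + 3*y)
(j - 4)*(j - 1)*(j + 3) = j^3 - 2*j^2 - 11*j + 12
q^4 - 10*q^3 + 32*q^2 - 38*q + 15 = (q - 5)*(q - 3)*(q - 1)^2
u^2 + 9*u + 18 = (u + 3)*(u + 6)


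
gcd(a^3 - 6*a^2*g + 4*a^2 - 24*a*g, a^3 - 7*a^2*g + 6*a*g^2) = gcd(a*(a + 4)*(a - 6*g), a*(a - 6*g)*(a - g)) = a^2 - 6*a*g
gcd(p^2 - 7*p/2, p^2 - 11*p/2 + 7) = p - 7/2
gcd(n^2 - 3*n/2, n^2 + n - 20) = 1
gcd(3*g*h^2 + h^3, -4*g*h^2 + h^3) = h^2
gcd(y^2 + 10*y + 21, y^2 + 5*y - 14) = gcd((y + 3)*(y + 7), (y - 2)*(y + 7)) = y + 7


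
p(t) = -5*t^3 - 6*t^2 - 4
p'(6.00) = -612.00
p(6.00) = -1300.00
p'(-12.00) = -2016.00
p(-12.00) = 7772.00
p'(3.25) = -197.44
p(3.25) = -239.02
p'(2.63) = -135.31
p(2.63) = -136.46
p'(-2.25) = -48.94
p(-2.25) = 22.58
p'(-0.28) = 2.18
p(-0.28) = -4.36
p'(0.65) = -14.14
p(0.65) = -7.91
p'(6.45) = -701.44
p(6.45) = -1595.30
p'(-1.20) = -7.20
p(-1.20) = -4.00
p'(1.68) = -62.50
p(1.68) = -44.64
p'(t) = -15*t^2 - 12*t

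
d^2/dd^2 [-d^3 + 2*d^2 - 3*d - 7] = 4 - 6*d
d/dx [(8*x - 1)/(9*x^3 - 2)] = (-144*x^3 + 27*x^2 - 16)/(81*x^6 - 36*x^3 + 4)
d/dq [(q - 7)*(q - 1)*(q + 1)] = 3*q^2 - 14*q - 1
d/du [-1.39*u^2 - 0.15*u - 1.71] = -2.78*u - 0.15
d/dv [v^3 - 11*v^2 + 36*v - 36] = 3*v^2 - 22*v + 36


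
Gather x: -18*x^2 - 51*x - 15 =-18*x^2 - 51*x - 15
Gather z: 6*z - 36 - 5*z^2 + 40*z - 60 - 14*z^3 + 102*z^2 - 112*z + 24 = -14*z^3 + 97*z^2 - 66*z - 72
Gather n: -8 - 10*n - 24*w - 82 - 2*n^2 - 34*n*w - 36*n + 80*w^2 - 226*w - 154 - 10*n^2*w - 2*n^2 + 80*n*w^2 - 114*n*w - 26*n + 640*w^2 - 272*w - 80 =n^2*(-10*w - 4) + n*(80*w^2 - 148*w - 72) + 720*w^2 - 522*w - 324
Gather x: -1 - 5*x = -5*x - 1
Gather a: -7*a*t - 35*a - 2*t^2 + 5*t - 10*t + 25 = a*(-7*t - 35) - 2*t^2 - 5*t + 25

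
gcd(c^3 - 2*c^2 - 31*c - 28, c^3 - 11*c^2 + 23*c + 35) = c^2 - 6*c - 7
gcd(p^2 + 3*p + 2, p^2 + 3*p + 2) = p^2 + 3*p + 2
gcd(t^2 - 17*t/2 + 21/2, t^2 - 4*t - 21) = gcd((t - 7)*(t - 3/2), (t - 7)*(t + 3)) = t - 7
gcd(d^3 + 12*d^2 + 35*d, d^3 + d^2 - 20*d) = d^2 + 5*d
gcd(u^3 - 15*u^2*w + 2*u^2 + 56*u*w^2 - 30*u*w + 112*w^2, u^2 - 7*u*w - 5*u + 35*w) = u - 7*w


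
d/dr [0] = 0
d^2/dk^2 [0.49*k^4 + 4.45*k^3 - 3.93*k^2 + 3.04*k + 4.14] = 5.88*k^2 + 26.7*k - 7.86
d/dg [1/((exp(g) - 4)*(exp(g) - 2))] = 2*(3 - exp(g))*exp(g)/(exp(4*g) - 12*exp(3*g) + 52*exp(2*g) - 96*exp(g) + 64)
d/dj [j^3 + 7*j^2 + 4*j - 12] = 3*j^2 + 14*j + 4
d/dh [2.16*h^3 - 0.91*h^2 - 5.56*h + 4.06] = 6.48*h^2 - 1.82*h - 5.56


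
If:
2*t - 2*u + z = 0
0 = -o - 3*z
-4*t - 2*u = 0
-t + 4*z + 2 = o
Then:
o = 36/43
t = 2/43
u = -4/43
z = -12/43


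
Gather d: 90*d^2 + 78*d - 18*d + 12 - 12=90*d^2 + 60*d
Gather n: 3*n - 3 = 3*n - 3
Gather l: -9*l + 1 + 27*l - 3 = 18*l - 2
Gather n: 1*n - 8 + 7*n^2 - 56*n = 7*n^2 - 55*n - 8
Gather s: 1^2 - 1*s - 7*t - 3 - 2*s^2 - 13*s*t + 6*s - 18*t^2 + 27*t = -2*s^2 + s*(5 - 13*t) - 18*t^2 + 20*t - 2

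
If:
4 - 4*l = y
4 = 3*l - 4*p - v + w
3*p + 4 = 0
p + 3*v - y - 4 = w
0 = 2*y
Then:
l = 1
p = -4/3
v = 1/2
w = -23/6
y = 0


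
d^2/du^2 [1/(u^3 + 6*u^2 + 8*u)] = 2*(-3*u*(u + 2)*(u^2 + 6*u + 8) + (3*u^2 + 12*u + 8)^2)/(u^3*(u^2 + 6*u + 8)^3)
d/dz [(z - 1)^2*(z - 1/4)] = 3*z^2 - 9*z/2 + 3/2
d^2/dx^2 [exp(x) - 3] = exp(x)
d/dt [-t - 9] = -1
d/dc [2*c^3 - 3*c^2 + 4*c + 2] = 6*c^2 - 6*c + 4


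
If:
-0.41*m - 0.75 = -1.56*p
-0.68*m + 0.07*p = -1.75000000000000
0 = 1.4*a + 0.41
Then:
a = -0.29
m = 2.70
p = 1.19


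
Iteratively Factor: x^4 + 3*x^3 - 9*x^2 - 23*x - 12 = (x + 1)*(x^3 + 2*x^2 - 11*x - 12) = (x + 1)^2*(x^2 + x - 12) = (x + 1)^2*(x + 4)*(x - 3)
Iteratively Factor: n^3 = (n)*(n^2) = n^2*(n)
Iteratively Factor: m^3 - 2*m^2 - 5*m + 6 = (m - 1)*(m^2 - m - 6) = (m - 3)*(m - 1)*(m + 2)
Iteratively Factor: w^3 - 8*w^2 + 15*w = (w)*(w^2 - 8*w + 15) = w*(w - 5)*(w - 3)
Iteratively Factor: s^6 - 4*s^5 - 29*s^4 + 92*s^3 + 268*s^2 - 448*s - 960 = (s + 4)*(s^5 - 8*s^4 + 3*s^3 + 80*s^2 - 52*s - 240) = (s + 2)*(s + 4)*(s^4 - 10*s^3 + 23*s^2 + 34*s - 120) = (s - 5)*(s + 2)*(s + 4)*(s^3 - 5*s^2 - 2*s + 24) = (s - 5)*(s - 4)*(s + 2)*(s + 4)*(s^2 - s - 6) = (s - 5)*(s - 4)*(s - 3)*(s + 2)*(s + 4)*(s + 2)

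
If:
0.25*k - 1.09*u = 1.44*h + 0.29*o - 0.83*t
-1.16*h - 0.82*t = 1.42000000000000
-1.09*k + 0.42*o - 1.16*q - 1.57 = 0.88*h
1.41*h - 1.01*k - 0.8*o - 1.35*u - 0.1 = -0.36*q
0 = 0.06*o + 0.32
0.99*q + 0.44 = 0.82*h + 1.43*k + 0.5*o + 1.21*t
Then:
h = -0.35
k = 0.81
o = -5.33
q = -3.78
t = -1.24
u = 1.11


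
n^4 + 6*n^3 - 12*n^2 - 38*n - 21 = (n - 3)*(n + 1)^2*(n + 7)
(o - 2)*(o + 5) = o^2 + 3*o - 10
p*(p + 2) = p^2 + 2*p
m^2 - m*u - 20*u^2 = (m - 5*u)*(m + 4*u)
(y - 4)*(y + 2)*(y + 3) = y^3 + y^2 - 14*y - 24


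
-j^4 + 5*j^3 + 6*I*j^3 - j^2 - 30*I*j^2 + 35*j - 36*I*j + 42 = (j - 6)*(j - 7*I)*(-I*j + 1)*(-I*j - I)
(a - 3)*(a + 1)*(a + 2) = a^3 - 7*a - 6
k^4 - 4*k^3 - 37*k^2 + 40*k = k*(k - 8)*(k - 1)*(k + 5)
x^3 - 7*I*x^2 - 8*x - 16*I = (x - 4*I)^2*(x + I)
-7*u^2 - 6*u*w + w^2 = (-7*u + w)*(u + w)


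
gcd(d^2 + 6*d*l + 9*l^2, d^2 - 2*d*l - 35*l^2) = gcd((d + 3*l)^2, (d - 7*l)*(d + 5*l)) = 1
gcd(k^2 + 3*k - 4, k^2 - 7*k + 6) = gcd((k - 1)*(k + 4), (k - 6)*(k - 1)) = k - 1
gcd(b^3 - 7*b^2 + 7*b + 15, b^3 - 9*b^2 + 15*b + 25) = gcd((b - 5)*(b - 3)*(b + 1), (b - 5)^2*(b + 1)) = b^2 - 4*b - 5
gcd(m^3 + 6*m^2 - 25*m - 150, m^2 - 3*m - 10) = m - 5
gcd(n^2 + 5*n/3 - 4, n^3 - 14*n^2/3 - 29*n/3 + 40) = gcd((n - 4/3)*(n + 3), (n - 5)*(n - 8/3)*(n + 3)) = n + 3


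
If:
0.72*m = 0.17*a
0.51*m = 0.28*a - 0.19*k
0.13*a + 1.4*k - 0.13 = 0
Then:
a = 0.10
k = 0.08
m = 0.02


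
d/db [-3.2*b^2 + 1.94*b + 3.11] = 1.94 - 6.4*b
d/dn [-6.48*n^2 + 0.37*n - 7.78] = 0.37 - 12.96*n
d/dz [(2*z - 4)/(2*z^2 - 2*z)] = (-z^2 + 4*z - 2)/(z^2*(z^2 - 2*z + 1))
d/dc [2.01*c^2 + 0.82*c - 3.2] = 4.02*c + 0.82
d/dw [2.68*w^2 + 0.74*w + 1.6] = 5.36*w + 0.74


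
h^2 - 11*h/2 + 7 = (h - 7/2)*(h - 2)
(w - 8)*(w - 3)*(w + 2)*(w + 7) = w^4 - 2*w^3 - 61*w^2 + 62*w + 336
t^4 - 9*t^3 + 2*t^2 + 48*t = t*(t - 8)*(t - 3)*(t + 2)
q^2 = q^2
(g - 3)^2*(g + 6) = g^3 - 27*g + 54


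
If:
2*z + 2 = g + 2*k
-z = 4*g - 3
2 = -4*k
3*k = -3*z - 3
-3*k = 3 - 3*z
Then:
No Solution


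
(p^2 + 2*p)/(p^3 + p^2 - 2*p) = 1/(p - 1)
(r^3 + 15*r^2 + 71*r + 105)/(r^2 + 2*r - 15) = (r^2 + 10*r + 21)/(r - 3)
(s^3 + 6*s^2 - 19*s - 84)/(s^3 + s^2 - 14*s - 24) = (s + 7)/(s + 2)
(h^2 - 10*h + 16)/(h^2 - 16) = (h^2 - 10*h + 16)/(h^2 - 16)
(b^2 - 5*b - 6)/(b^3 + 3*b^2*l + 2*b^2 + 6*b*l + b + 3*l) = (b - 6)/(b^2 + 3*b*l + b + 3*l)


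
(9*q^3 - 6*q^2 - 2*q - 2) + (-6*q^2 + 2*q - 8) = 9*q^3 - 12*q^2 - 10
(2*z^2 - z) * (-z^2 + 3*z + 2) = -2*z^4 + 7*z^3 + z^2 - 2*z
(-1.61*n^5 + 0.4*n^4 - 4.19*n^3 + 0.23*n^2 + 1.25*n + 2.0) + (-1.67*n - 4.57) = -1.61*n^5 + 0.4*n^4 - 4.19*n^3 + 0.23*n^2 - 0.42*n - 2.57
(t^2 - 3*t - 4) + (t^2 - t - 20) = 2*t^2 - 4*t - 24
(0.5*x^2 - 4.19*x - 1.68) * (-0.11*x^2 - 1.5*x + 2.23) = -0.055*x^4 - 0.2891*x^3 + 7.5848*x^2 - 6.8237*x - 3.7464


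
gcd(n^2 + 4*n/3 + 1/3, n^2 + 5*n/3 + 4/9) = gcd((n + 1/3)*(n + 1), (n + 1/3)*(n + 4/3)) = n + 1/3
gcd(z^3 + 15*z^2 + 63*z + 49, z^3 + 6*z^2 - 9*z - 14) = z^2 + 8*z + 7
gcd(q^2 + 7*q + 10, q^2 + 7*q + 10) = q^2 + 7*q + 10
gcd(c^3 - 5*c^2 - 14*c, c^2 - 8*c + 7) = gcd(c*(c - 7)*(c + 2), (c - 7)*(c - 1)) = c - 7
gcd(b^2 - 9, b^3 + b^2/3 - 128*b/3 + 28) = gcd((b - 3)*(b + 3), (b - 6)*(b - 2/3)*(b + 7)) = 1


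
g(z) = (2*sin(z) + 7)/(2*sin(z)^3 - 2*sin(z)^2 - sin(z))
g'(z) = (2*sin(z) + 7)*(-6*sin(z)^2*cos(z) + 4*sin(z)*cos(z) + cos(z))/(2*sin(z)^3 - 2*sin(z)^2 - sin(z))^2 + 2*cos(z)/(2*sin(z)^3 - 2*sin(z)^2 - sin(z))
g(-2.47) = -9.08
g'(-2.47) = 45.21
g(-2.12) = -2.87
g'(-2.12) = 6.08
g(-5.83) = -12.05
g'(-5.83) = 23.81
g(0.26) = -21.15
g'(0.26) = 88.44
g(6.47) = -30.47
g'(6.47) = 181.99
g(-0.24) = 66.69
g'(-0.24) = -172.04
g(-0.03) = 246.61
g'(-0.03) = 7731.80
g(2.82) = -16.86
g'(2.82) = -54.62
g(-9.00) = -91.42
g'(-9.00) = 2083.02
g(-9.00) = -91.42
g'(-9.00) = 2083.02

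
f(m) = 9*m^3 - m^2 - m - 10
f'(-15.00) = 6104.00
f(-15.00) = -30595.00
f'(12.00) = 3863.00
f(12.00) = 15386.00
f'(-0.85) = 20.21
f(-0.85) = -15.40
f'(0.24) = 0.08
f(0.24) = -10.17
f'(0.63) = 8.46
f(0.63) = -8.78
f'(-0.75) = 15.69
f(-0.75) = -13.61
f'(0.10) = -0.93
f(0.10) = -10.10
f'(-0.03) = -0.92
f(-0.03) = -9.97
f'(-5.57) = 847.81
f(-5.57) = -1590.73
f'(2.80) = 205.08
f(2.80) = 176.93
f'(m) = 27*m^2 - 2*m - 1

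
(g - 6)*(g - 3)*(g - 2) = g^3 - 11*g^2 + 36*g - 36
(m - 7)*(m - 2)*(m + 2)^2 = m^4 - 5*m^3 - 18*m^2 + 20*m + 56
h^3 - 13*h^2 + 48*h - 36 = (h - 6)^2*(h - 1)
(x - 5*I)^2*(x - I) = x^3 - 11*I*x^2 - 35*x + 25*I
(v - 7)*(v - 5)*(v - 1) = v^3 - 13*v^2 + 47*v - 35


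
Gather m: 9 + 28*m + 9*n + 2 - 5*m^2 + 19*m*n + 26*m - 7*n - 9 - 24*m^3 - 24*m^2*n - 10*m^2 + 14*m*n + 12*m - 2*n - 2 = -24*m^3 + m^2*(-24*n - 15) + m*(33*n + 66)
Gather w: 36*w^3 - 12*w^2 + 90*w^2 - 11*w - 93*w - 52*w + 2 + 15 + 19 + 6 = 36*w^3 + 78*w^2 - 156*w + 42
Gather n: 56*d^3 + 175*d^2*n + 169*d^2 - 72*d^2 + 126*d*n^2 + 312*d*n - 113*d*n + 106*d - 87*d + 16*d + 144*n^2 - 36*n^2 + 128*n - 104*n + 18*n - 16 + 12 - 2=56*d^3 + 97*d^2 + 35*d + n^2*(126*d + 108) + n*(175*d^2 + 199*d + 42) - 6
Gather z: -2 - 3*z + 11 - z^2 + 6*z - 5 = -z^2 + 3*z + 4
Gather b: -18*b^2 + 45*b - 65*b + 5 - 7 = -18*b^2 - 20*b - 2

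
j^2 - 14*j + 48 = (j - 8)*(j - 6)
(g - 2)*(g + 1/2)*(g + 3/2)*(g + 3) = g^4 + 3*g^3 - 13*g^2/4 - 45*g/4 - 9/2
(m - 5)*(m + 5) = m^2 - 25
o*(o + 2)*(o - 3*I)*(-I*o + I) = -I*o^4 - 3*o^3 - I*o^3 - 3*o^2 + 2*I*o^2 + 6*o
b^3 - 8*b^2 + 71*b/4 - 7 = (b - 4)*(b - 7/2)*(b - 1/2)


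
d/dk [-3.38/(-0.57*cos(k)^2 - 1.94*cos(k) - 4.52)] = (3.8532*cos(k) + 6.5572)*sin(k)/(0.57*cos(k)^2 + 1.94*cos(k) + 4.52)^2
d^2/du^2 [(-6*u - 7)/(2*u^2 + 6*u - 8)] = (-(2*u + 3)^2*(6*u + 7) + (18*u + 25)*(u^2 + 3*u - 4))/(u^2 + 3*u - 4)^3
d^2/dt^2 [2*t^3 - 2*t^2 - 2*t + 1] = 12*t - 4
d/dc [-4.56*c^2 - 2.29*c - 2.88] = -9.12*c - 2.29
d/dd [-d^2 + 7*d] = 7 - 2*d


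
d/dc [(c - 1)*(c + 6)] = 2*c + 5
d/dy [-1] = 0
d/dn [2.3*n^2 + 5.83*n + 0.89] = 4.6*n + 5.83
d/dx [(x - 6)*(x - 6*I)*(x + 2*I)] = 3*x^2 + x*(-12 - 8*I) + 12 + 24*I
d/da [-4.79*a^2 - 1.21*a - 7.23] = -9.58*a - 1.21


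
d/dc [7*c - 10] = 7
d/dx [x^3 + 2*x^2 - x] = 3*x^2 + 4*x - 1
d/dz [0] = 0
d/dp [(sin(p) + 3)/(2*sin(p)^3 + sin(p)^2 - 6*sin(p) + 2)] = (-4*sin(p)^3 - 19*sin(p)^2 - 6*sin(p) + 20)*cos(p)/(2*sin(p)^3 + sin(p)^2 - 6*sin(p) + 2)^2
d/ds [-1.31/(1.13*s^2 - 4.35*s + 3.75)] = (2.9606*s - 5.6985)/(1.13*s^2 - 4.35*s + 3.75)^2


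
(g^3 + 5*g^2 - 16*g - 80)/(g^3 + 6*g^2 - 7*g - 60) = (g - 4)/(g - 3)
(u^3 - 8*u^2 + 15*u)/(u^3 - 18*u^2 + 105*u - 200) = u*(u - 3)/(u^2 - 13*u + 40)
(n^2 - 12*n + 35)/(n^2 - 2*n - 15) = (n - 7)/(n + 3)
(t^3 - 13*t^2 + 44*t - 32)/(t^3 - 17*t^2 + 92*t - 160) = (t - 1)/(t - 5)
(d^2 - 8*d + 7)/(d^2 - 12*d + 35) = (d - 1)/(d - 5)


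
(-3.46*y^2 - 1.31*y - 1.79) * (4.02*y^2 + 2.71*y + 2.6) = -13.9092*y^4 - 14.6428*y^3 - 19.7419*y^2 - 8.2569*y - 4.654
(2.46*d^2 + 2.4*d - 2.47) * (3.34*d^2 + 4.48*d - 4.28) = 8.2164*d^4 + 19.0368*d^3 - 8.0266*d^2 - 21.3376*d + 10.5716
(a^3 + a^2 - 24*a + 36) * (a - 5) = a^4 - 4*a^3 - 29*a^2 + 156*a - 180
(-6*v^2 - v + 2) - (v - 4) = -6*v^2 - 2*v + 6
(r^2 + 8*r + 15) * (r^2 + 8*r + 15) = r^4 + 16*r^3 + 94*r^2 + 240*r + 225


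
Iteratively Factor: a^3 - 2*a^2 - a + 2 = (a - 2)*(a^2 - 1) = (a - 2)*(a + 1)*(a - 1)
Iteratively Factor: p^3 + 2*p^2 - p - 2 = (p + 1)*(p^2 + p - 2) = (p + 1)*(p + 2)*(p - 1)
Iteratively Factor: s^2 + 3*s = (s)*(s + 3)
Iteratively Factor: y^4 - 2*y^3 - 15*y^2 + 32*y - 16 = (y - 4)*(y^3 + 2*y^2 - 7*y + 4) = (y - 4)*(y - 1)*(y^2 + 3*y - 4) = (y - 4)*(y - 1)^2*(y + 4)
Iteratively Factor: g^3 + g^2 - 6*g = (g + 3)*(g^2 - 2*g) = g*(g + 3)*(g - 2)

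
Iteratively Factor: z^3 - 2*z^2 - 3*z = (z - 3)*(z^2 + z) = z*(z - 3)*(z + 1)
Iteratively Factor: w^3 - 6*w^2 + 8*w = (w)*(w^2 - 6*w + 8) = w*(w - 4)*(w - 2)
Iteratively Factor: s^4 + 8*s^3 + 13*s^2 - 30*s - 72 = (s + 4)*(s^3 + 4*s^2 - 3*s - 18) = (s + 3)*(s + 4)*(s^2 + s - 6) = (s + 3)^2*(s + 4)*(s - 2)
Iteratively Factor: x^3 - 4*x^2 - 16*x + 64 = (x - 4)*(x^2 - 16) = (x - 4)*(x + 4)*(x - 4)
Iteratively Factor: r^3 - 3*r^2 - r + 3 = (r - 1)*(r^2 - 2*r - 3) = (r - 1)*(r + 1)*(r - 3)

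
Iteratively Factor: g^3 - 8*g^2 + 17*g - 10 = (g - 1)*(g^2 - 7*g + 10) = (g - 5)*(g - 1)*(g - 2)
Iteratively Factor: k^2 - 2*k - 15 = (k + 3)*(k - 5)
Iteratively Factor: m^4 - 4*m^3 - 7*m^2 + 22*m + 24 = (m + 1)*(m^3 - 5*m^2 - 2*m + 24) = (m - 4)*(m + 1)*(m^2 - m - 6) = (m - 4)*(m + 1)*(m + 2)*(m - 3)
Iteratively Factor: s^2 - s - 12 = (s - 4)*(s + 3)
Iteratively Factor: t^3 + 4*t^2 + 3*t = (t)*(t^2 + 4*t + 3) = t*(t + 3)*(t + 1)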